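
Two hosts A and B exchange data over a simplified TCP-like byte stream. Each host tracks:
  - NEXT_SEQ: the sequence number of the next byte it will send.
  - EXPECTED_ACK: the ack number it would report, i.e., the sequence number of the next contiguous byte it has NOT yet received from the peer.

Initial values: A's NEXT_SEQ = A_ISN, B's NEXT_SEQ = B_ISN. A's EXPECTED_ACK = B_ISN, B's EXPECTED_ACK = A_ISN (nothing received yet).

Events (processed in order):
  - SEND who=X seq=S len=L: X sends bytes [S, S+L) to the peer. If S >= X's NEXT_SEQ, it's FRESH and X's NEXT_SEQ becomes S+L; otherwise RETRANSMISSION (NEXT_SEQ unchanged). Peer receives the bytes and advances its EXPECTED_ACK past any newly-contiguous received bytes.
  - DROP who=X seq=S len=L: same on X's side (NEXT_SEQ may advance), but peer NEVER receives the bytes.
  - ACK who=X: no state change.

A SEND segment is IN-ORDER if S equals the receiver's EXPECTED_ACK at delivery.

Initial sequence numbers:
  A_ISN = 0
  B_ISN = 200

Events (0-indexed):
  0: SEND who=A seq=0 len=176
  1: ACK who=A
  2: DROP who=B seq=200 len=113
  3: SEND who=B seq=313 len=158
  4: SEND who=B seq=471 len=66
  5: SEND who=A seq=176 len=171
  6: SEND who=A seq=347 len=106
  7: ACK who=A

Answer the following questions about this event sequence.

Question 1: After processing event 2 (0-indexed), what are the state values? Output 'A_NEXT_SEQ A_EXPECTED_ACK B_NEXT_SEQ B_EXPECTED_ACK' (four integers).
After event 0: A_seq=176 A_ack=200 B_seq=200 B_ack=176
After event 1: A_seq=176 A_ack=200 B_seq=200 B_ack=176
After event 2: A_seq=176 A_ack=200 B_seq=313 B_ack=176

176 200 313 176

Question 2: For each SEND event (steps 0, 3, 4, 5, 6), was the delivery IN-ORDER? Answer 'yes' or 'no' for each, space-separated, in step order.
Step 0: SEND seq=0 -> in-order
Step 3: SEND seq=313 -> out-of-order
Step 4: SEND seq=471 -> out-of-order
Step 5: SEND seq=176 -> in-order
Step 6: SEND seq=347 -> in-order

Answer: yes no no yes yes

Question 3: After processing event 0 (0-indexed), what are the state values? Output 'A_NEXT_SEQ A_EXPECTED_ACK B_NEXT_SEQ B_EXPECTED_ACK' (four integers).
After event 0: A_seq=176 A_ack=200 B_seq=200 B_ack=176

176 200 200 176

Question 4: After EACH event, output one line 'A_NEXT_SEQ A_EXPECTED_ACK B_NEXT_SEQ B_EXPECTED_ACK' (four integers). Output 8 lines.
176 200 200 176
176 200 200 176
176 200 313 176
176 200 471 176
176 200 537 176
347 200 537 347
453 200 537 453
453 200 537 453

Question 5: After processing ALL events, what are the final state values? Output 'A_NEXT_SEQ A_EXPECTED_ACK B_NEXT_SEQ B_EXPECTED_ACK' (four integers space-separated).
After event 0: A_seq=176 A_ack=200 B_seq=200 B_ack=176
After event 1: A_seq=176 A_ack=200 B_seq=200 B_ack=176
After event 2: A_seq=176 A_ack=200 B_seq=313 B_ack=176
After event 3: A_seq=176 A_ack=200 B_seq=471 B_ack=176
After event 4: A_seq=176 A_ack=200 B_seq=537 B_ack=176
After event 5: A_seq=347 A_ack=200 B_seq=537 B_ack=347
After event 6: A_seq=453 A_ack=200 B_seq=537 B_ack=453
After event 7: A_seq=453 A_ack=200 B_seq=537 B_ack=453

Answer: 453 200 537 453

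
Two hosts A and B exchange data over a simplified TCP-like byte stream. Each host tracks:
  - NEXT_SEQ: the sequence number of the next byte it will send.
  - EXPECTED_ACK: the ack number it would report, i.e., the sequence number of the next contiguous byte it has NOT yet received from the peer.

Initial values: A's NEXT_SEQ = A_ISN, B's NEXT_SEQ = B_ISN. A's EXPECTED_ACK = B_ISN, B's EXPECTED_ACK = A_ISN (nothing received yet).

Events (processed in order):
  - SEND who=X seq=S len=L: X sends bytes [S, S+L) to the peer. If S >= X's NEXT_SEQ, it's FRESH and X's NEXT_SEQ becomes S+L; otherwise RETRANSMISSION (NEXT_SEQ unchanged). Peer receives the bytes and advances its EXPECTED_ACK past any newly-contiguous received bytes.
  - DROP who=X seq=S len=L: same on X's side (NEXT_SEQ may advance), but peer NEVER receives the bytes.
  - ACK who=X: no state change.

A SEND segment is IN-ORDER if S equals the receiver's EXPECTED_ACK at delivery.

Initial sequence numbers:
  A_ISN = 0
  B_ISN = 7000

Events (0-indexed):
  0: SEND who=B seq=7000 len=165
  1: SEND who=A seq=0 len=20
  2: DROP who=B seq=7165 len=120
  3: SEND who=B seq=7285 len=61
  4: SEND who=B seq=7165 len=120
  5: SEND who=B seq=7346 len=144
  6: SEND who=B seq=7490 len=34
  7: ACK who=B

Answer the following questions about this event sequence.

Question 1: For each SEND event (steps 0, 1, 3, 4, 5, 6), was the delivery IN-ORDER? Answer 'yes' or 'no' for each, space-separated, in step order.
Answer: yes yes no yes yes yes

Derivation:
Step 0: SEND seq=7000 -> in-order
Step 1: SEND seq=0 -> in-order
Step 3: SEND seq=7285 -> out-of-order
Step 4: SEND seq=7165 -> in-order
Step 5: SEND seq=7346 -> in-order
Step 6: SEND seq=7490 -> in-order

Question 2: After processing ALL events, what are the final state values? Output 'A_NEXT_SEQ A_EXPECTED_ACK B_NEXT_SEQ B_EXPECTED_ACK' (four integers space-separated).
Answer: 20 7524 7524 20

Derivation:
After event 0: A_seq=0 A_ack=7165 B_seq=7165 B_ack=0
After event 1: A_seq=20 A_ack=7165 B_seq=7165 B_ack=20
After event 2: A_seq=20 A_ack=7165 B_seq=7285 B_ack=20
After event 3: A_seq=20 A_ack=7165 B_seq=7346 B_ack=20
After event 4: A_seq=20 A_ack=7346 B_seq=7346 B_ack=20
After event 5: A_seq=20 A_ack=7490 B_seq=7490 B_ack=20
After event 6: A_seq=20 A_ack=7524 B_seq=7524 B_ack=20
After event 7: A_seq=20 A_ack=7524 B_seq=7524 B_ack=20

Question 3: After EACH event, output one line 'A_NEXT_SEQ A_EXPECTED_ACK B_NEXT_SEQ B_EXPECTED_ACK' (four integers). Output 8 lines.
0 7165 7165 0
20 7165 7165 20
20 7165 7285 20
20 7165 7346 20
20 7346 7346 20
20 7490 7490 20
20 7524 7524 20
20 7524 7524 20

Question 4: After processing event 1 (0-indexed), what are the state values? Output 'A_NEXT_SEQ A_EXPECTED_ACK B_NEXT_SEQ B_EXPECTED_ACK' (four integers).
After event 0: A_seq=0 A_ack=7165 B_seq=7165 B_ack=0
After event 1: A_seq=20 A_ack=7165 B_seq=7165 B_ack=20

20 7165 7165 20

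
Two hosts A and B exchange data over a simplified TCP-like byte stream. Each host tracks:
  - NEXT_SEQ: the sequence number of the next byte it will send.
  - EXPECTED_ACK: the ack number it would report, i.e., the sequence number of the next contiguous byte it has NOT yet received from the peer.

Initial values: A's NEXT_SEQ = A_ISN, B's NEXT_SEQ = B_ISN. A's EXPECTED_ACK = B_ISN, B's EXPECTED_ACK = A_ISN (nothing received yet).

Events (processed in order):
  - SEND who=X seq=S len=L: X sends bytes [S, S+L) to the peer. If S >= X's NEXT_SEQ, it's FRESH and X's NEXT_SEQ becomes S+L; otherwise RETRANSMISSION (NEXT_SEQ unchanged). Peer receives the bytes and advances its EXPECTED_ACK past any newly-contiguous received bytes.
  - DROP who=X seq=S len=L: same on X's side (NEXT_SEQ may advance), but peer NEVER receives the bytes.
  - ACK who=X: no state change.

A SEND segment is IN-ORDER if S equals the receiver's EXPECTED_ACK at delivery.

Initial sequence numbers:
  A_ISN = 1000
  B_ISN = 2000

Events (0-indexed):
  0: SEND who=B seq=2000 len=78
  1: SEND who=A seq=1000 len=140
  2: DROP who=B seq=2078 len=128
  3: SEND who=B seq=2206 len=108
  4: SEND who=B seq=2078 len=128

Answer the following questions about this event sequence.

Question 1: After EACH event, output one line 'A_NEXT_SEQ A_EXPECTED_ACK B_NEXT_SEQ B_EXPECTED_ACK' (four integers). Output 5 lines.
1000 2078 2078 1000
1140 2078 2078 1140
1140 2078 2206 1140
1140 2078 2314 1140
1140 2314 2314 1140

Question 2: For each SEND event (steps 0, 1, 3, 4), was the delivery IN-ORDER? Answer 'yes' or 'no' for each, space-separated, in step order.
Step 0: SEND seq=2000 -> in-order
Step 1: SEND seq=1000 -> in-order
Step 3: SEND seq=2206 -> out-of-order
Step 4: SEND seq=2078 -> in-order

Answer: yes yes no yes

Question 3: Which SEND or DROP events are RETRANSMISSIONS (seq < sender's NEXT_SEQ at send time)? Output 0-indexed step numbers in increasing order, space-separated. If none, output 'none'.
Step 0: SEND seq=2000 -> fresh
Step 1: SEND seq=1000 -> fresh
Step 2: DROP seq=2078 -> fresh
Step 3: SEND seq=2206 -> fresh
Step 4: SEND seq=2078 -> retransmit

Answer: 4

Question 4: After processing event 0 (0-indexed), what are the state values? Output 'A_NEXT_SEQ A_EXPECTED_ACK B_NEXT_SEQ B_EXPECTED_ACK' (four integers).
After event 0: A_seq=1000 A_ack=2078 B_seq=2078 B_ack=1000

1000 2078 2078 1000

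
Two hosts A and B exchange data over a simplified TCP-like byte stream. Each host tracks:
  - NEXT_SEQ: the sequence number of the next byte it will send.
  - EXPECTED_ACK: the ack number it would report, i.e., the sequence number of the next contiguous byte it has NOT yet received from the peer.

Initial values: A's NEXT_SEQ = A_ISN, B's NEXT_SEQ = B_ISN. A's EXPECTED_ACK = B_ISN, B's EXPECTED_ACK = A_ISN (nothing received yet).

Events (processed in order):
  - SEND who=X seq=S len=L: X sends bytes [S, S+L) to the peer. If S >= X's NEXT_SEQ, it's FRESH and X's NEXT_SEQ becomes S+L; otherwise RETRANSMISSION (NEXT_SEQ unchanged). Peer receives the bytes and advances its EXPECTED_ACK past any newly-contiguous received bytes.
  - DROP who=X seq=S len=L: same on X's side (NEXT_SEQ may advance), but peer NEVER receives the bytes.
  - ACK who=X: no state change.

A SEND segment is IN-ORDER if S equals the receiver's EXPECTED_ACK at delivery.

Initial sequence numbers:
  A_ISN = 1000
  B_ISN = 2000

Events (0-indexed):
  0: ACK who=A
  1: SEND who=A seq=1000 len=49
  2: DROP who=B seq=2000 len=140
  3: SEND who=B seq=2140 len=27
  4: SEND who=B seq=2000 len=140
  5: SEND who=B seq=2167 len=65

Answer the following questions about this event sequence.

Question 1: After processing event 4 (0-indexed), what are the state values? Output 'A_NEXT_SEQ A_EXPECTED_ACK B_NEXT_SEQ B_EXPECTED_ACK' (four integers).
After event 0: A_seq=1000 A_ack=2000 B_seq=2000 B_ack=1000
After event 1: A_seq=1049 A_ack=2000 B_seq=2000 B_ack=1049
After event 2: A_seq=1049 A_ack=2000 B_seq=2140 B_ack=1049
After event 3: A_seq=1049 A_ack=2000 B_seq=2167 B_ack=1049
After event 4: A_seq=1049 A_ack=2167 B_seq=2167 B_ack=1049

1049 2167 2167 1049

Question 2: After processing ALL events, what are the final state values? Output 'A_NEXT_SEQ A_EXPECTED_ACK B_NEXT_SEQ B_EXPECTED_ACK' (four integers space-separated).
After event 0: A_seq=1000 A_ack=2000 B_seq=2000 B_ack=1000
After event 1: A_seq=1049 A_ack=2000 B_seq=2000 B_ack=1049
After event 2: A_seq=1049 A_ack=2000 B_seq=2140 B_ack=1049
After event 3: A_seq=1049 A_ack=2000 B_seq=2167 B_ack=1049
After event 4: A_seq=1049 A_ack=2167 B_seq=2167 B_ack=1049
After event 5: A_seq=1049 A_ack=2232 B_seq=2232 B_ack=1049

Answer: 1049 2232 2232 1049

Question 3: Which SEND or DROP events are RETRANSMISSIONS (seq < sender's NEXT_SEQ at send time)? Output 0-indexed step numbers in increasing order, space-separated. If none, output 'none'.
Step 1: SEND seq=1000 -> fresh
Step 2: DROP seq=2000 -> fresh
Step 3: SEND seq=2140 -> fresh
Step 4: SEND seq=2000 -> retransmit
Step 5: SEND seq=2167 -> fresh

Answer: 4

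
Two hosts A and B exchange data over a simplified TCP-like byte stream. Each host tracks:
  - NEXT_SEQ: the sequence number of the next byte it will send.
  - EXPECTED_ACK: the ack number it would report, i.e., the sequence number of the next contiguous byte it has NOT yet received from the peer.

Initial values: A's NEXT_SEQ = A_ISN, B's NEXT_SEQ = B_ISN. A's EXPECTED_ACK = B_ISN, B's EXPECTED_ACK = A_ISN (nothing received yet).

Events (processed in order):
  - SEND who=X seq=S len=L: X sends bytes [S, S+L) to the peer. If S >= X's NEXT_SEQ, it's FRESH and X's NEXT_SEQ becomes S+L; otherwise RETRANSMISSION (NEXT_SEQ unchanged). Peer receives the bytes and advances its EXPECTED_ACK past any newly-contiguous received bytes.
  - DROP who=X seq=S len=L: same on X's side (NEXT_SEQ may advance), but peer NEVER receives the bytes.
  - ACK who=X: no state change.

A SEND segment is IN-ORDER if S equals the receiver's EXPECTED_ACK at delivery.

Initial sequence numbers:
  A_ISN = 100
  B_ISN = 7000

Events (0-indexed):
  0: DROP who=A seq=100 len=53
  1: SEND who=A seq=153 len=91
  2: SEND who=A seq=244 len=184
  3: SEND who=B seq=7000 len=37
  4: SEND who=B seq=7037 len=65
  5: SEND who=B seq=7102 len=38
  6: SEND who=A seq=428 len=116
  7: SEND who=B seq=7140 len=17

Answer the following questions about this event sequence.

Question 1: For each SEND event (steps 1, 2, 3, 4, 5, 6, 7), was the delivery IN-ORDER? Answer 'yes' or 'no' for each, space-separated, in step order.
Step 1: SEND seq=153 -> out-of-order
Step 2: SEND seq=244 -> out-of-order
Step 3: SEND seq=7000 -> in-order
Step 4: SEND seq=7037 -> in-order
Step 5: SEND seq=7102 -> in-order
Step 6: SEND seq=428 -> out-of-order
Step 7: SEND seq=7140 -> in-order

Answer: no no yes yes yes no yes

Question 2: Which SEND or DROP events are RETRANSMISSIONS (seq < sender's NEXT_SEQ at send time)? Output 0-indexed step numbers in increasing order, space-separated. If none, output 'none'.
Step 0: DROP seq=100 -> fresh
Step 1: SEND seq=153 -> fresh
Step 2: SEND seq=244 -> fresh
Step 3: SEND seq=7000 -> fresh
Step 4: SEND seq=7037 -> fresh
Step 5: SEND seq=7102 -> fresh
Step 6: SEND seq=428 -> fresh
Step 7: SEND seq=7140 -> fresh

Answer: none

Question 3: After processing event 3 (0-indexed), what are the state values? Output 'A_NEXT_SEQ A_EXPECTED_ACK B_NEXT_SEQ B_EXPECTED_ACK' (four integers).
After event 0: A_seq=153 A_ack=7000 B_seq=7000 B_ack=100
After event 1: A_seq=244 A_ack=7000 B_seq=7000 B_ack=100
After event 2: A_seq=428 A_ack=7000 B_seq=7000 B_ack=100
After event 3: A_seq=428 A_ack=7037 B_seq=7037 B_ack=100

428 7037 7037 100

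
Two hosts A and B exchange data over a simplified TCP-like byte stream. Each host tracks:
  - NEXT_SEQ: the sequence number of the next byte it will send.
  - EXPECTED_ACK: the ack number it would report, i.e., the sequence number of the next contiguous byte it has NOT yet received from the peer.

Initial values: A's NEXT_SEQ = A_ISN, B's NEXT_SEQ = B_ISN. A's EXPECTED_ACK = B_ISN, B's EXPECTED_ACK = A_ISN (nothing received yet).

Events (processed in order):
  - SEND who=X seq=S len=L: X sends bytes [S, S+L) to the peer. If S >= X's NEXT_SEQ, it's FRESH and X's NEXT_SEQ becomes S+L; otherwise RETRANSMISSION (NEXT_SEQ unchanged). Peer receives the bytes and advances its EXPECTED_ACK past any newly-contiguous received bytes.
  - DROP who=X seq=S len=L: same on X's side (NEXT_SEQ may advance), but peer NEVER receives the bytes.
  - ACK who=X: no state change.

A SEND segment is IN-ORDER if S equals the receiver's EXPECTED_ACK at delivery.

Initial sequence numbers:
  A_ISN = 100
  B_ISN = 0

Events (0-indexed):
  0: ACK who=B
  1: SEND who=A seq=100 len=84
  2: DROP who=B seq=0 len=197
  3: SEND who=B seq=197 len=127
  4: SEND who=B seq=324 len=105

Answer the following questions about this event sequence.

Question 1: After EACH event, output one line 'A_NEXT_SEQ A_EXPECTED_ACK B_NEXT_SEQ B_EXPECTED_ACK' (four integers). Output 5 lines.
100 0 0 100
184 0 0 184
184 0 197 184
184 0 324 184
184 0 429 184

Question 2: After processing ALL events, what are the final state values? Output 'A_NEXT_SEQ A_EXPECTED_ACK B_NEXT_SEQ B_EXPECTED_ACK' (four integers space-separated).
Answer: 184 0 429 184

Derivation:
After event 0: A_seq=100 A_ack=0 B_seq=0 B_ack=100
After event 1: A_seq=184 A_ack=0 B_seq=0 B_ack=184
After event 2: A_seq=184 A_ack=0 B_seq=197 B_ack=184
After event 3: A_seq=184 A_ack=0 B_seq=324 B_ack=184
After event 4: A_seq=184 A_ack=0 B_seq=429 B_ack=184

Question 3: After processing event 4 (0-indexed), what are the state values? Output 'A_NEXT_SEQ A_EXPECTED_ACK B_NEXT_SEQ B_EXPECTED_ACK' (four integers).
After event 0: A_seq=100 A_ack=0 B_seq=0 B_ack=100
After event 1: A_seq=184 A_ack=0 B_seq=0 B_ack=184
After event 2: A_seq=184 A_ack=0 B_seq=197 B_ack=184
After event 3: A_seq=184 A_ack=0 B_seq=324 B_ack=184
After event 4: A_seq=184 A_ack=0 B_seq=429 B_ack=184

184 0 429 184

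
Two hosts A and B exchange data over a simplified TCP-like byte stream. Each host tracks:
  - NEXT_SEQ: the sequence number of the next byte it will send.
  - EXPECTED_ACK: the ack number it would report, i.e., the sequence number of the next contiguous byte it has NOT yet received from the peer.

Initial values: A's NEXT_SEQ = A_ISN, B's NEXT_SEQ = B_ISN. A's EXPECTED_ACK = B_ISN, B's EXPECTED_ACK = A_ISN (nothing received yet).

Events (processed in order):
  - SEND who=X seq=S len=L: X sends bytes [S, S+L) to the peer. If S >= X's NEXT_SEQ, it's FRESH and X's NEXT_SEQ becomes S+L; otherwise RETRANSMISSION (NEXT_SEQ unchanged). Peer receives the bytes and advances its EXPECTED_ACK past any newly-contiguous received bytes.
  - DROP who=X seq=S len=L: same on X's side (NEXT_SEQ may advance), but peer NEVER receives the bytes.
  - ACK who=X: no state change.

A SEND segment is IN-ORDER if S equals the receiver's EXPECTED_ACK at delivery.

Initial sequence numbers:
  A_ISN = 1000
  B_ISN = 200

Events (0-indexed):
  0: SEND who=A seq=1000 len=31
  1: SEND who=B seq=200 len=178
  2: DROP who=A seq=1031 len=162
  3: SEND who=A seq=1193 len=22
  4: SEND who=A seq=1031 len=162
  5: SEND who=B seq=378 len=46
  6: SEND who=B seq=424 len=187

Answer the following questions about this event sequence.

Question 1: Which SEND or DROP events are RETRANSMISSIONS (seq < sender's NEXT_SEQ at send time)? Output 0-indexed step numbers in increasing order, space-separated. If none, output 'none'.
Answer: 4

Derivation:
Step 0: SEND seq=1000 -> fresh
Step 1: SEND seq=200 -> fresh
Step 2: DROP seq=1031 -> fresh
Step 3: SEND seq=1193 -> fresh
Step 4: SEND seq=1031 -> retransmit
Step 5: SEND seq=378 -> fresh
Step 6: SEND seq=424 -> fresh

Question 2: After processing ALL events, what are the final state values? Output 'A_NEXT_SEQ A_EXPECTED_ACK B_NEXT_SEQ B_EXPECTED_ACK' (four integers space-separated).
Answer: 1215 611 611 1215

Derivation:
After event 0: A_seq=1031 A_ack=200 B_seq=200 B_ack=1031
After event 1: A_seq=1031 A_ack=378 B_seq=378 B_ack=1031
After event 2: A_seq=1193 A_ack=378 B_seq=378 B_ack=1031
After event 3: A_seq=1215 A_ack=378 B_seq=378 B_ack=1031
After event 4: A_seq=1215 A_ack=378 B_seq=378 B_ack=1215
After event 5: A_seq=1215 A_ack=424 B_seq=424 B_ack=1215
After event 6: A_seq=1215 A_ack=611 B_seq=611 B_ack=1215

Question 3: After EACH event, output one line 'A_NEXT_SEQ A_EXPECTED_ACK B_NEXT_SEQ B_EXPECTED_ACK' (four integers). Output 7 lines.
1031 200 200 1031
1031 378 378 1031
1193 378 378 1031
1215 378 378 1031
1215 378 378 1215
1215 424 424 1215
1215 611 611 1215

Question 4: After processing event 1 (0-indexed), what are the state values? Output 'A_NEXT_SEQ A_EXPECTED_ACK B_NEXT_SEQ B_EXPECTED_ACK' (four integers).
After event 0: A_seq=1031 A_ack=200 B_seq=200 B_ack=1031
After event 1: A_seq=1031 A_ack=378 B_seq=378 B_ack=1031

1031 378 378 1031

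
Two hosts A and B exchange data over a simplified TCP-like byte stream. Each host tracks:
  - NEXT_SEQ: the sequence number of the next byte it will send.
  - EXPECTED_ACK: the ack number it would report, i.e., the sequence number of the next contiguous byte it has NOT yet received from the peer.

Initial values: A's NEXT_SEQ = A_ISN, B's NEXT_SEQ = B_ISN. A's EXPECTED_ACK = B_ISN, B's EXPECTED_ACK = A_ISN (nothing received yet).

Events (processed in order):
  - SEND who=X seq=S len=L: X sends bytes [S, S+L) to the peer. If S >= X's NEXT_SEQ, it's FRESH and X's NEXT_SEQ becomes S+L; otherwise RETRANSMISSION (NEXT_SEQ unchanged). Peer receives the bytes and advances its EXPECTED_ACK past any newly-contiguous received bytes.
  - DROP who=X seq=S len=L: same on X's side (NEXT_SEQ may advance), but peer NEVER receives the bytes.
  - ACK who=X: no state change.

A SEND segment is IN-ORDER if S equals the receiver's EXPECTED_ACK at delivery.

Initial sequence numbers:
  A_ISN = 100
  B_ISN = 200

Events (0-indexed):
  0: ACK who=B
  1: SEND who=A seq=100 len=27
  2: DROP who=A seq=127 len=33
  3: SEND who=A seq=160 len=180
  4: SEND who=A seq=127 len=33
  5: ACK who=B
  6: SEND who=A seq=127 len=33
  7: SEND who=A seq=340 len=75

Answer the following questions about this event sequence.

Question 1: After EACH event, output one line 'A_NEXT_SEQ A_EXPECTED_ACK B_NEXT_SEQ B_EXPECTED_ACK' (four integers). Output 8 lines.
100 200 200 100
127 200 200 127
160 200 200 127
340 200 200 127
340 200 200 340
340 200 200 340
340 200 200 340
415 200 200 415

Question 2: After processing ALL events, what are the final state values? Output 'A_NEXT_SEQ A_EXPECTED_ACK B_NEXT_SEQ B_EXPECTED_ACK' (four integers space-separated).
Answer: 415 200 200 415

Derivation:
After event 0: A_seq=100 A_ack=200 B_seq=200 B_ack=100
After event 1: A_seq=127 A_ack=200 B_seq=200 B_ack=127
After event 2: A_seq=160 A_ack=200 B_seq=200 B_ack=127
After event 3: A_seq=340 A_ack=200 B_seq=200 B_ack=127
After event 4: A_seq=340 A_ack=200 B_seq=200 B_ack=340
After event 5: A_seq=340 A_ack=200 B_seq=200 B_ack=340
After event 6: A_seq=340 A_ack=200 B_seq=200 B_ack=340
After event 7: A_seq=415 A_ack=200 B_seq=200 B_ack=415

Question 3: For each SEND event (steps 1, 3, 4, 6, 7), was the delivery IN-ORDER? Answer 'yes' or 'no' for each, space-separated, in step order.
Answer: yes no yes no yes

Derivation:
Step 1: SEND seq=100 -> in-order
Step 3: SEND seq=160 -> out-of-order
Step 4: SEND seq=127 -> in-order
Step 6: SEND seq=127 -> out-of-order
Step 7: SEND seq=340 -> in-order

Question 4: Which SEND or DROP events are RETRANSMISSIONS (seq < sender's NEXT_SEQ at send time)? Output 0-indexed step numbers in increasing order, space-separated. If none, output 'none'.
Answer: 4 6

Derivation:
Step 1: SEND seq=100 -> fresh
Step 2: DROP seq=127 -> fresh
Step 3: SEND seq=160 -> fresh
Step 4: SEND seq=127 -> retransmit
Step 6: SEND seq=127 -> retransmit
Step 7: SEND seq=340 -> fresh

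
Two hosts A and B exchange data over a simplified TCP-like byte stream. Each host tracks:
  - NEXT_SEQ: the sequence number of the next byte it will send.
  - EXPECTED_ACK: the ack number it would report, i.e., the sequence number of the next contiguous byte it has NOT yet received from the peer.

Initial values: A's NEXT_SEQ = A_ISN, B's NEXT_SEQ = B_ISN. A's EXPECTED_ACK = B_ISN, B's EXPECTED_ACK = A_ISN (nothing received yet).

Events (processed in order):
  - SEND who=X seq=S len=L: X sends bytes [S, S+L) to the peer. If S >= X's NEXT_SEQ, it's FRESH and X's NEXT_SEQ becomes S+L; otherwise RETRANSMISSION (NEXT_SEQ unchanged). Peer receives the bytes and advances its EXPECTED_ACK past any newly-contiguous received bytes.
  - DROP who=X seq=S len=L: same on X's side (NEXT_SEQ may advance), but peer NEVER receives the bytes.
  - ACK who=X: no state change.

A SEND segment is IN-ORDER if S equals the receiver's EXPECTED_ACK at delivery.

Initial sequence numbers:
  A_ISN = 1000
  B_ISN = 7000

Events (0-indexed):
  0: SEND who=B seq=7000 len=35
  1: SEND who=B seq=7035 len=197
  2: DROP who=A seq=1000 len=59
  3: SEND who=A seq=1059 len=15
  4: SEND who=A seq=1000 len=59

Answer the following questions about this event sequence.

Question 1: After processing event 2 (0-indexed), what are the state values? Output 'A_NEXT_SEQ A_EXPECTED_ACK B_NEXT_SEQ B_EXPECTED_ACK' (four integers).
After event 0: A_seq=1000 A_ack=7035 B_seq=7035 B_ack=1000
After event 1: A_seq=1000 A_ack=7232 B_seq=7232 B_ack=1000
After event 2: A_seq=1059 A_ack=7232 B_seq=7232 B_ack=1000

1059 7232 7232 1000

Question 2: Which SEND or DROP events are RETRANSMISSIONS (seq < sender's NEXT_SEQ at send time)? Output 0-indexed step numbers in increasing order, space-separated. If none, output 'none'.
Answer: 4

Derivation:
Step 0: SEND seq=7000 -> fresh
Step 1: SEND seq=7035 -> fresh
Step 2: DROP seq=1000 -> fresh
Step 3: SEND seq=1059 -> fresh
Step 4: SEND seq=1000 -> retransmit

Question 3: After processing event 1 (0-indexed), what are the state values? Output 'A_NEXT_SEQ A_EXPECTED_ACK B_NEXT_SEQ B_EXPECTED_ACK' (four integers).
After event 0: A_seq=1000 A_ack=7035 B_seq=7035 B_ack=1000
After event 1: A_seq=1000 A_ack=7232 B_seq=7232 B_ack=1000

1000 7232 7232 1000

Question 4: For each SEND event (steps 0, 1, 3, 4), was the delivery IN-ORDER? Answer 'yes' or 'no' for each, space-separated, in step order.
Step 0: SEND seq=7000 -> in-order
Step 1: SEND seq=7035 -> in-order
Step 3: SEND seq=1059 -> out-of-order
Step 4: SEND seq=1000 -> in-order

Answer: yes yes no yes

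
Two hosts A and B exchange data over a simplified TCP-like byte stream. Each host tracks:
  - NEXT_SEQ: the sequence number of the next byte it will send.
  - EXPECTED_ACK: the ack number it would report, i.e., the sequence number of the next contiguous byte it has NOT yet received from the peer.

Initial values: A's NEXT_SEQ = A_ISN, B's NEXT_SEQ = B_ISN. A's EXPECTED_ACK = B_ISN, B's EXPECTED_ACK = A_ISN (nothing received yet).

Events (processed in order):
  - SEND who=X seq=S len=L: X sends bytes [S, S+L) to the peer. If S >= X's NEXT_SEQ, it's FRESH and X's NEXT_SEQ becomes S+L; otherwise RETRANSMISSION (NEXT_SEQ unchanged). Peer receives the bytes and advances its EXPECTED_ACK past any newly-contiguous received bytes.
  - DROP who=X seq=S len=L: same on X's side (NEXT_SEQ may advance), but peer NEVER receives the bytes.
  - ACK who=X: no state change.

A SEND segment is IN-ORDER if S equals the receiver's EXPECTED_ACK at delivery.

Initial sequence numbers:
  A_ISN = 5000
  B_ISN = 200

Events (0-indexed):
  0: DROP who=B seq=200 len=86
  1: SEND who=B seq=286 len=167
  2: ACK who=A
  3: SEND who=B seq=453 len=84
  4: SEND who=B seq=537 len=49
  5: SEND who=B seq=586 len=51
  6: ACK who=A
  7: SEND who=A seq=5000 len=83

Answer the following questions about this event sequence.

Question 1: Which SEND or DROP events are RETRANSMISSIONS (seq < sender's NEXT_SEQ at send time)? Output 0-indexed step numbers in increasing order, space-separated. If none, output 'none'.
Step 0: DROP seq=200 -> fresh
Step 1: SEND seq=286 -> fresh
Step 3: SEND seq=453 -> fresh
Step 4: SEND seq=537 -> fresh
Step 5: SEND seq=586 -> fresh
Step 7: SEND seq=5000 -> fresh

Answer: none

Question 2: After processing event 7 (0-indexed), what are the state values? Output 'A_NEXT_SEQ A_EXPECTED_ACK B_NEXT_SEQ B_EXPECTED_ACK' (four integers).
After event 0: A_seq=5000 A_ack=200 B_seq=286 B_ack=5000
After event 1: A_seq=5000 A_ack=200 B_seq=453 B_ack=5000
After event 2: A_seq=5000 A_ack=200 B_seq=453 B_ack=5000
After event 3: A_seq=5000 A_ack=200 B_seq=537 B_ack=5000
After event 4: A_seq=5000 A_ack=200 B_seq=586 B_ack=5000
After event 5: A_seq=5000 A_ack=200 B_seq=637 B_ack=5000
After event 6: A_seq=5000 A_ack=200 B_seq=637 B_ack=5000
After event 7: A_seq=5083 A_ack=200 B_seq=637 B_ack=5083

5083 200 637 5083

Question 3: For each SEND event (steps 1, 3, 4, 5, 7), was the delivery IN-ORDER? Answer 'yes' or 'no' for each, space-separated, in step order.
Answer: no no no no yes

Derivation:
Step 1: SEND seq=286 -> out-of-order
Step 3: SEND seq=453 -> out-of-order
Step 4: SEND seq=537 -> out-of-order
Step 5: SEND seq=586 -> out-of-order
Step 7: SEND seq=5000 -> in-order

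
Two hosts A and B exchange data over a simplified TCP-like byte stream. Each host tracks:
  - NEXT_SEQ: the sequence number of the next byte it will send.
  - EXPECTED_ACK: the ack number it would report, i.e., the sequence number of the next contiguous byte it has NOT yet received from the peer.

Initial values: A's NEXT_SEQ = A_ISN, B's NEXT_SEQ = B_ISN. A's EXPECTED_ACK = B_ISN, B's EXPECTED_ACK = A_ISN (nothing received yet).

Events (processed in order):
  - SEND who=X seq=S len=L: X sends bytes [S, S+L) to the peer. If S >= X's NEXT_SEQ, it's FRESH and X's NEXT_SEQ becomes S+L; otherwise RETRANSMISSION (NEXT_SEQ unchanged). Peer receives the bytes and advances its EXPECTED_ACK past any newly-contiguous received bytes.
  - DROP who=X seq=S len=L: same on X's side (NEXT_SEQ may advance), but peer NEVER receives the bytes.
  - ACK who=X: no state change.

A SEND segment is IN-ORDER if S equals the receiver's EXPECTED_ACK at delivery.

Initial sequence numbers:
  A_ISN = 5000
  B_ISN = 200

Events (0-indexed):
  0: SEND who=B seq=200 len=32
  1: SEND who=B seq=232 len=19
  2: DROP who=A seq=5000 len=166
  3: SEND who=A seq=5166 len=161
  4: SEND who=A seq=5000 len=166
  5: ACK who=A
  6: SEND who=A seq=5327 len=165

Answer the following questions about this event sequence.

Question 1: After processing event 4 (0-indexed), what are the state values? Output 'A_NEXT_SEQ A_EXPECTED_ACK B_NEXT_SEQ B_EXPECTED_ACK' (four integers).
After event 0: A_seq=5000 A_ack=232 B_seq=232 B_ack=5000
After event 1: A_seq=5000 A_ack=251 B_seq=251 B_ack=5000
After event 2: A_seq=5166 A_ack=251 B_seq=251 B_ack=5000
After event 3: A_seq=5327 A_ack=251 B_seq=251 B_ack=5000
After event 4: A_seq=5327 A_ack=251 B_seq=251 B_ack=5327

5327 251 251 5327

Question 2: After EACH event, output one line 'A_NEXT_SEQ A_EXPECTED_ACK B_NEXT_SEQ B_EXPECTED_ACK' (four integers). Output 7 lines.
5000 232 232 5000
5000 251 251 5000
5166 251 251 5000
5327 251 251 5000
5327 251 251 5327
5327 251 251 5327
5492 251 251 5492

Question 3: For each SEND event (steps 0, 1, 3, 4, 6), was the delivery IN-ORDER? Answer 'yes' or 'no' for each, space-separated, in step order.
Answer: yes yes no yes yes

Derivation:
Step 0: SEND seq=200 -> in-order
Step 1: SEND seq=232 -> in-order
Step 3: SEND seq=5166 -> out-of-order
Step 4: SEND seq=5000 -> in-order
Step 6: SEND seq=5327 -> in-order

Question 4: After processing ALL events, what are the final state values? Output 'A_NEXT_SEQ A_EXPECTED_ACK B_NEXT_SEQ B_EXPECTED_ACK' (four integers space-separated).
After event 0: A_seq=5000 A_ack=232 B_seq=232 B_ack=5000
After event 1: A_seq=5000 A_ack=251 B_seq=251 B_ack=5000
After event 2: A_seq=5166 A_ack=251 B_seq=251 B_ack=5000
After event 3: A_seq=5327 A_ack=251 B_seq=251 B_ack=5000
After event 4: A_seq=5327 A_ack=251 B_seq=251 B_ack=5327
After event 5: A_seq=5327 A_ack=251 B_seq=251 B_ack=5327
After event 6: A_seq=5492 A_ack=251 B_seq=251 B_ack=5492

Answer: 5492 251 251 5492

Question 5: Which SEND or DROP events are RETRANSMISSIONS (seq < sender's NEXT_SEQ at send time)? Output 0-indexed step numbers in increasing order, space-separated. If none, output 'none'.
Step 0: SEND seq=200 -> fresh
Step 1: SEND seq=232 -> fresh
Step 2: DROP seq=5000 -> fresh
Step 3: SEND seq=5166 -> fresh
Step 4: SEND seq=5000 -> retransmit
Step 6: SEND seq=5327 -> fresh

Answer: 4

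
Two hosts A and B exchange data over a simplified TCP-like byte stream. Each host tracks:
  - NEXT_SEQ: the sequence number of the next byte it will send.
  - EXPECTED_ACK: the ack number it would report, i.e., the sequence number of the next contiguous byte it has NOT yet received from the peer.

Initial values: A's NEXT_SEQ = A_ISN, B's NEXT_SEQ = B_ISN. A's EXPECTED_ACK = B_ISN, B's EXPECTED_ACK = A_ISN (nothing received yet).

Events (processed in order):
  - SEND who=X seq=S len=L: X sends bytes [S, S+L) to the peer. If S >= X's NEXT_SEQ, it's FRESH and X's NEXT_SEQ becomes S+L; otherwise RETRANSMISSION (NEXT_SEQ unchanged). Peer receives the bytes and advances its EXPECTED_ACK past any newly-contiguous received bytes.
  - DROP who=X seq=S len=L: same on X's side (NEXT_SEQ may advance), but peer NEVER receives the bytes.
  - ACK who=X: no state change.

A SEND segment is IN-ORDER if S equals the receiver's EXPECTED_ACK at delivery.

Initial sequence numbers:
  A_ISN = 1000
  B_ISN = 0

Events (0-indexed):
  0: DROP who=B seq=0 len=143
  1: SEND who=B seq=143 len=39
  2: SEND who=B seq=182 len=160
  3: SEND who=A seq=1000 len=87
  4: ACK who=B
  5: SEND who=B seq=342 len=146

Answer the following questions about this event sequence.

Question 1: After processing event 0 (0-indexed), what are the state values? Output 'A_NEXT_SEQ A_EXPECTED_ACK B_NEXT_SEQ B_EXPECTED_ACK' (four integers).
After event 0: A_seq=1000 A_ack=0 B_seq=143 B_ack=1000

1000 0 143 1000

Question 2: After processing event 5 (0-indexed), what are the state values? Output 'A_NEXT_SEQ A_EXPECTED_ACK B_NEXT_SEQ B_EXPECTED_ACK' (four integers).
After event 0: A_seq=1000 A_ack=0 B_seq=143 B_ack=1000
After event 1: A_seq=1000 A_ack=0 B_seq=182 B_ack=1000
After event 2: A_seq=1000 A_ack=0 B_seq=342 B_ack=1000
After event 3: A_seq=1087 A_ack=0 B_seq=342 B_ack=1087
After event 4: A_seq=1087 A_ack=0 B_seq=342 B_ack=1087
After event 5: A_seq=1087 A_ack=0 B_seq=488 B_ack=1087

1087 0 488 1087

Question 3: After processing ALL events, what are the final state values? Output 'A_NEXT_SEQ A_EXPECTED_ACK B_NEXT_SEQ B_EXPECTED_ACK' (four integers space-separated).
Answer: 1087 0 488 1087

Derivation:
After event 0: A_seq=1000 A_ack=0 B_seq=143 B_ack=1000
After event 1: A_seq=1000 A_ack=0 B_seq=182 B_ack=1000
After event 2: A_seq=1000 A_ack=0 B_seq=342 B_ack=1000
After event 3: A_seq=1087 A_ack=0 B_seq=342 B_ack=1087
After event 4: A_seq=1087 A_ack=0 B_seq=342 B_ack=1087
After event 5: A_seq=1087 A_ack=0 B_seq=488 B_ack=1087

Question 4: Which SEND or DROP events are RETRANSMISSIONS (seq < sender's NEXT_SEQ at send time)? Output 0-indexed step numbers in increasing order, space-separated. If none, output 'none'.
Step 0: DROP seq=0 -> fresh
Step 1: SEND seq=143 -> fresh
Step 2: SEND seq=182 -> fresh
Step 3: SEND seq=1000 -> fresh
Step 5: SEND seq=342 -> fresh

Answer: none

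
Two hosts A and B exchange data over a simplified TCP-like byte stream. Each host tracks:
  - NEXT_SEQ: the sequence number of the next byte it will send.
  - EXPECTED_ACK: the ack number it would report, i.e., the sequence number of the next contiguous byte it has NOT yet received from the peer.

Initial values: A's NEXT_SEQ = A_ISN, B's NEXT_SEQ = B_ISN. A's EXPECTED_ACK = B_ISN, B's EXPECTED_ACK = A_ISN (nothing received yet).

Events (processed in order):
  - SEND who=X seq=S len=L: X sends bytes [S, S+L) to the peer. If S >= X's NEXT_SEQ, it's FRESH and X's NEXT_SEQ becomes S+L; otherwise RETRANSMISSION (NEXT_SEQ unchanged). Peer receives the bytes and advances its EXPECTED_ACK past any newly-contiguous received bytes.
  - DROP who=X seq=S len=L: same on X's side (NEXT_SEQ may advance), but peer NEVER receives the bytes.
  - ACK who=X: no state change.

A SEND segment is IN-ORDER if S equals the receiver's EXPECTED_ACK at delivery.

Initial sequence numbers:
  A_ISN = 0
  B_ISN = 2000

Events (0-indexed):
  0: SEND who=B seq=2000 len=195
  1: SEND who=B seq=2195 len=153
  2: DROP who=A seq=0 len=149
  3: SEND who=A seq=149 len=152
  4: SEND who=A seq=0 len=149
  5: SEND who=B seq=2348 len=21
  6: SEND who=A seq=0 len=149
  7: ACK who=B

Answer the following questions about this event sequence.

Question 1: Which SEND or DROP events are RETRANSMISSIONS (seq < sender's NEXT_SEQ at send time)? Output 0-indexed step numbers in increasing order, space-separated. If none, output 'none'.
Step 0: SEND seq=2000 -> fresh
Step 1: SEND seq=2195 -> fresh
Step 2: DROP seq=0 -> fresh
Step 3: SEND seq=149 -> fresh
Step 4: SEND seq=0 -> retransmit
Step 5: SEND seq=2348 -> fresh
Step 6: SEND seq=0 -> retransmit

Answer: 4 6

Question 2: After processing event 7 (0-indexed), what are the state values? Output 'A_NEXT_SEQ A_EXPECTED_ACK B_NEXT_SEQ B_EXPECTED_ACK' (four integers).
After event 0: A_seq=0 A_ack=2195 B_seq=2195 B_ack=0
After event 1: A_seq=0 A_ack=2348 B_seq=2348 B_ack=0
After event 2: A_seq=149 A_ack=2348 B_seq=2348 B_ack=0
After event 3: A_seq=301 A_ack=2348 B_seq=2348 B_ack=0
After event 4: A_seq=301 A_ack=2348 B_seq=2348 B_ack=301
After event 5: A_seq=301 A_ack=2369 B_seq=2369 B_ack=301
After event 6: A_seq=301 A_ack=2369 B_seq=2369 B_ack=301
After event 7: A_seq=301 A_ack=2369 B_seq=2369 B_ack=301

301 2369 2369 301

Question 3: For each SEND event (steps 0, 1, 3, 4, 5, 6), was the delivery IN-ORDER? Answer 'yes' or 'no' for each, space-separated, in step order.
Step 0: SEND seq=2000 -> in-order
Step 1: SEND seq=2195 -> in-order
Step 3: SEND seq=149 -> out-of-order
Step 4: SEND seq=0 -> in-order
Step 5: SEND seq=2348 -> in-order
Step 6: SEND seq=0 -> out-of-order

Answer: yes yes no yes yes no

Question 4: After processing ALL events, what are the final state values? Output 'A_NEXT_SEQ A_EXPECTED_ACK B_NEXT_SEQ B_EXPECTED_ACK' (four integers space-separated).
After event 0: A_seq=0 A_ack=2195 B_seq=2195 B_ack=0
After event 1: A_seq=0 A_ack=2348 B_seq=2348 B_ack=0
After event 2: A_seq=149 A_ack=2348 B_seq=2348 B_ack=0
After event 3: A_seq=301 A_ack=2348 B_seq=2348 B_ack=0
After event 4: A_seq=301 A_ack=2348 B_seq=2348 B_ack=301
After event 5: A_seq=301 A_ack=2369 B_seq=2369 B_ack=301
After event 6: A_seq=301 A_ack=2369 B_seq=2369 B_ack=301
After event 7: A_seq=301 A_ack=2369 B_seq=2369 B_ack=301

Answer: 301 2369 2369 301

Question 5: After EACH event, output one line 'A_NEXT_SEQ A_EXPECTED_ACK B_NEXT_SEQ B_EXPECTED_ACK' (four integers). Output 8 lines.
0 2195 2195 0
0 2348 2348 0
149 2348 2348 0
301 2348 2348 0
301 2348 2348 301
301 2369 2369 301
301 2369 2369 301
301 2369 2369 301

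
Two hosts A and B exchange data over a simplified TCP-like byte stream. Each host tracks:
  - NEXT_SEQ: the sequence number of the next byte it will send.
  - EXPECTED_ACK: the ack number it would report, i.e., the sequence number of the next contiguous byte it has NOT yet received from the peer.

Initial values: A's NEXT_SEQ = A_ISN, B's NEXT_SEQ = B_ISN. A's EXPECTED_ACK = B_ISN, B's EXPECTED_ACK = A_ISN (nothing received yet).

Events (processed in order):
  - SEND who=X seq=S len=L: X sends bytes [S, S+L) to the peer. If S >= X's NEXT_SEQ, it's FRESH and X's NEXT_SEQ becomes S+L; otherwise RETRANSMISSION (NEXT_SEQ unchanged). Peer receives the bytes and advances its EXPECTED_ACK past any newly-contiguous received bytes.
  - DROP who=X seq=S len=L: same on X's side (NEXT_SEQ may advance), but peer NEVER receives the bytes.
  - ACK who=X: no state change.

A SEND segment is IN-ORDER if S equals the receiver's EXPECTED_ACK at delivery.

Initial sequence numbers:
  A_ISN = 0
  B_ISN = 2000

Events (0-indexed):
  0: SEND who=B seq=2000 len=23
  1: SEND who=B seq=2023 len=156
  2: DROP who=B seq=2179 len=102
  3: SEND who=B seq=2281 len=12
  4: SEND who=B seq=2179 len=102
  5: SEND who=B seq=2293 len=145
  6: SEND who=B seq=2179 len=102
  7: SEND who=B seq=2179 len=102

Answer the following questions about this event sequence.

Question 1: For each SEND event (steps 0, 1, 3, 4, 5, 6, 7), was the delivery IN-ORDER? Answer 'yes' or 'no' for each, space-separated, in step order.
Answer: yes yes no yes yes no no

Derivation:
Step 0: SEND seq=2000 -> in-order
Step 1: SEND seq=2023 -> in-order
Step 3: SEND seq=2281 -> out-of-order
Step 4: SEND seq=2179 -> in-order
Step 5: SEND seq=2293 -> in-order
Step 6: SEND seq=2179 -> out-of-order
Step 7: SEND seq=2179 -> out-of-order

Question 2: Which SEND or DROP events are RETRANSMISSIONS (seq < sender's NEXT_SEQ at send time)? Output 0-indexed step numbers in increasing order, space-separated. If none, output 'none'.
Step 0: SEND seq=2000 -> fresh
Step 1: SEND seq=2023 -> fresh
Step 2: DROP seq=2179 -> fresh
Step 3: SEND seq=2281 -> fresh
Step 4: SEND seq=2179 -> retransmit
Step 5: SEND seq=2293 -> fresh
Step 6: SEND seq=2179 -> retransmit
Step 7: SEND seq=2179 -> retransmit

Answer: 4 6 7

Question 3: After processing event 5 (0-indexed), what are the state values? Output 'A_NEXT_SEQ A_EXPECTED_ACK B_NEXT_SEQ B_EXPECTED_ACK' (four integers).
After event 0: A_seq=0 A_ack=2023 B_seq=2023 B_ack=0
After event 1: A_seq=0 A_ack=2179 B_seq=2179 B_ack=0
After event 2: A_seq=0 A_ack=2179 B_seq=2281 B_ack=0
After event 3: A_seq=0 A_ack=2179 B_seq=2293 B_ack=0
After event 4: A_seq=0 A_ack=2293 B_seq=2293 B_ack=0
After event 5: A_seq=0 A_ack=2438 B_seq=2438 B_ack=0

0 2438 2438 0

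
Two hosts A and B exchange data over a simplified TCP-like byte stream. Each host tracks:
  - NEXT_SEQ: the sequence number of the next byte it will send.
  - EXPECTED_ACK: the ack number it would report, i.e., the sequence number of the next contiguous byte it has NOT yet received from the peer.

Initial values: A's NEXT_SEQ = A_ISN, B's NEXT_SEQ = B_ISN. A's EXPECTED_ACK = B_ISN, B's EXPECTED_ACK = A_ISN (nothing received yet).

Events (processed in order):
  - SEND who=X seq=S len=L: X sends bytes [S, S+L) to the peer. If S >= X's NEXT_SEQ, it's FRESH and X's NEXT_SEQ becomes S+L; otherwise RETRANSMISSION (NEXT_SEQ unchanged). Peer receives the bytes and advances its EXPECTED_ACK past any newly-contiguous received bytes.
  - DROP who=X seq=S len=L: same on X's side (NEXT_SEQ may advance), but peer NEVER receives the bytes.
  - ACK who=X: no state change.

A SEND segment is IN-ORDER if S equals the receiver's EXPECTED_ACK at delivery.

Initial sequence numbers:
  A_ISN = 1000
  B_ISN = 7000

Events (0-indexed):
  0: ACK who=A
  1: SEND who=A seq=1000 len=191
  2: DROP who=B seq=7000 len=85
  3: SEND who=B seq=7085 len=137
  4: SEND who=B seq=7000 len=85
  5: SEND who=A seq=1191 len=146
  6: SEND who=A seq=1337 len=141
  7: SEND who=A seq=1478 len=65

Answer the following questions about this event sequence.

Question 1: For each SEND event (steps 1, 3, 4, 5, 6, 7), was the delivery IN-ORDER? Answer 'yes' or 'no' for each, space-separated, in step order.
Step 1: SEND seq=1000 -> in-order
Step 3: SEND seq=7085 -> out-of-order
Step 4: SEND seq=7000 -> in-order
Step 5: SEND seq=1191 -> in-order
Step 6: SEND seq=1337 -> in-order
Step 7: SEND seq=1478 -> in-order

Answer: yes no yes yes yes yes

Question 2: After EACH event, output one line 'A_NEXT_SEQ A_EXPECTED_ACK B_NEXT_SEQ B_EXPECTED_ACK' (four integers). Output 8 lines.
1000 7000 7000 1000
1191 7000 7000 1191
1191 7000 7085 1191
1191 7000 7222 1191
1191 7222 7222 1191
1337 7222 7222 1337
1478 7222 7222 1478
1543 7222 7222 1543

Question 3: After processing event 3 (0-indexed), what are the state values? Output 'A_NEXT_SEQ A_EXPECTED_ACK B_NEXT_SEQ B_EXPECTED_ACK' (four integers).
After event 0: A_seq=1000 A_ack=7000 B_seq=7000 B_ack=1000
After event 1: A_seq=1191 A_ack=7000 B_seq=7000 B_ack=1191
After event 2: A_seq=1191 A_ack=7000 B_seq=7085 B_ack=1191
After event 3: A_seq=1191 A_ack=7000 B_seq=7222 B_ack=1191

1191 7000 7222 1191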